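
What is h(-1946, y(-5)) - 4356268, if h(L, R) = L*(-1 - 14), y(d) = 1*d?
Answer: -4327078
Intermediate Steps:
y(d) = d
h(L, R) = -15*L (h(L, R) = L*(-15) = -15*L)
h(-1946, y(-5)) - 4356268 = -15*(-1946) - 4356268 = 29190 - 4356268 = -4327078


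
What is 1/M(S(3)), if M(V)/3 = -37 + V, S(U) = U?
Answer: -1/102 ≈ -0.0098039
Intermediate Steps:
M(V) = -111 + 3*V (M(V) = 3*(-37 + V) = -111 + 3*V)
1/M(S(3)) = 1/(-111 + 3*3) = 1/(-111 + 9) = 1/(-102) = -1/102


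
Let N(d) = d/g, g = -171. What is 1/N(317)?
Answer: -171/317 ≈ -0.53943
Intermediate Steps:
N(d) = -d/171 (N(d) = d/(-171) = d*(-1/171) = -d/171)
1/N(317) = 1/(-1/171*317) = 1/(-317/171) = -171/317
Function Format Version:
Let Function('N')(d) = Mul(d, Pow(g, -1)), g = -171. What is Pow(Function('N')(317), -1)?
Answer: Rational(-171, 317) ≈ -0.53943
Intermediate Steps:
Function('N')(d) = Mul(Rational(-1, 171), d) (Function('N')(d) = Mul(d, Pow(-171, -1)) = Mul(d, Rational(-1, 171)) = Mul(Rational(-1, 171), d))
Pow(Function('N')(317), -1) = Pow(Mul(Rational(-1, 171), 317), -1) = Pow(Rational(-317, 171), -1) = Rational(-171, 317)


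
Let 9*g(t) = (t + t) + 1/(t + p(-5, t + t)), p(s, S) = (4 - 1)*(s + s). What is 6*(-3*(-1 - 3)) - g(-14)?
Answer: 3305/44 ≈ 75.114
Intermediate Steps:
p(s, S) = 6*s (p(s, S) = 3*(2*s) = 6*s)
g(t) = 1/(9*(-30 + t)) + 2*t/9 (g(t) = ((t + t) + 1/(t + 6*(-5)))/9 = (2*t + 1/(t - 30))/9 = (2*t + 1/(-30 + t))/9 = (1/(-30 + t) + 2*t)/9 = 1/(9*(-30 + t)) + 2*t/9)
6*(-3*(-1 - 3)) - g(-14) = 6*(-3*(-1 - 3)) - (1 - 60*(-14) + 2*(-14)²)/(9*(-30 - 14)) = 6*(-3*(-4)) - (1 + 840 + 2*196)/(9*(-44)) = 6*12 - (-1)*(1 + 840 + 392)/(9*44) = 72 - (-1)*1233/(9*44) = 72 - 1*(-137/44) = 72 + 137/44 = 3305/44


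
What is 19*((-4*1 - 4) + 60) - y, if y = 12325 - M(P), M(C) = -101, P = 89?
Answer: -11438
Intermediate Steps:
y = 12426 (y = 12325 - 1*(-101) = 12325 + 101 = 12426)
19*((-4*1 - 4) + 60) - y = 19*((-4*1 - 4) + 60) - 1*12426 = 19*((-4 - 4) + 60) - 12426 = 19*(-8 + 60) - 12426 = 19*52 - 12426 = 988 - 12426 = -11438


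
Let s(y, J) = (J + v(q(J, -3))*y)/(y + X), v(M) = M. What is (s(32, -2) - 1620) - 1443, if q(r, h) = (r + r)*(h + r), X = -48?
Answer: -24823/8 ≈ -3102.9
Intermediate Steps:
q(r, h) = 2*r*(h + r) (q(r, h) = (2*r)*(h + r) = 2*r*(h + r))
s(y, J) = (J + 2*J*y*(-3 + J))/(-48 + y) (s(y, J) = (J + (2*J*(-3 + J))*y)/(y - 48) = (J + 2*J*y*(-3 + J))/(-48 + y))
(s(32, -2) - 1620) - 1443 = (-2*(1 + 2*32*(-3 - 2))/(-48 + 32) - 1620) - 1443 = (-2*(1 + 2*32*(-5))/(-16) - 1620) - 1443 = (-2*(-1/16)*(1 - 320) - 1620) - 1443 = (-2*(-1/16)*(-319) - 1620) - 1443 = (-319/8 - 1620) - 1443 = -13279/8 - 1443 = -24823/8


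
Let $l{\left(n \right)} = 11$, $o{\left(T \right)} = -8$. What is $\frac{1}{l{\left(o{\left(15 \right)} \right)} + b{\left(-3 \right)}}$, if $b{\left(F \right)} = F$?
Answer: $\frac{1}{8} \approx 0.125$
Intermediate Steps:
$\frac{1}{l{\left(o{\left(15 \right)} \right)} + b{\left(-3 \right)}} = \frac{1}{11 - 3} = \frac{1}{8}$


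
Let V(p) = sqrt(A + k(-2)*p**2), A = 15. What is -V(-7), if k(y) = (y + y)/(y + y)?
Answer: -8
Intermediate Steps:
k(y) = 1 (k(y) = (2*y)/((2*y)) = (2*y)*(1/(2*y)) = 1)
V(p) = sqrt(15 + p**2) (V(p) = sqrt(15 + 1*p**2) = sqrt(15 + p**2))
-V(-7) = -sqrt(15 + (-7)**2) = -sqrt(15 + 49) = -sqrt(64) = -1*8 = -8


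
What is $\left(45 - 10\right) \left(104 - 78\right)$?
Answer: $910$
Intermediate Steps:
$\left(45 - 10\right) \left(104 - 78\right) = 35 \cdot 26 = 910$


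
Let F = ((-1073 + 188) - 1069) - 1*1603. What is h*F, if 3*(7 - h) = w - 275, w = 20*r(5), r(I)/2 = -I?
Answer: -1764272/3 ≈ -5.8809e+5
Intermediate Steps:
r(I) = -2*I (r(I) = 2*(-I) = -2*I)
w = -200 (w = 20*(-2*5) = 20*(-10) = -200)
F = -3557 (F = (-885 - 1069) - 1603 = -1954 - 1603 = -3557)
h = 496/3 (h = 7 - (-200 - 275)/3 = 7 - ⅓*(-475) = 7 + 475/3 = 496/3 ≈ 165.33)
h*F = (496/3)*(-3557) = -1764272/3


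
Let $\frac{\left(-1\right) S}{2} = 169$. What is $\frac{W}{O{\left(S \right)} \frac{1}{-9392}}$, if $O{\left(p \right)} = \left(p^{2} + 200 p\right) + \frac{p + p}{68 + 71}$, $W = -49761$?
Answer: $\frac{8120298546}{810355} \approx 10021.0$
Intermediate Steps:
$S = -338$ ($S = \left(-2\right) 169 = -338$)
$O{\left(p \right)} = p^{2} + \frac{27802 p}{139}$ ($O{\left(p \right)} = \left(p^{2} + 200 p\right) + \frac{2 p}{139} = p^{2} + \frac{27802 p}{139}$)
$\frac{W}{O{\left(S \right)} \frac{1}{-9392}} = - \frac{49761}{\frac{1}{139} \left(-338\right) \left(27802 + 139 \left(-338\right)\right) \frac{1}{-9392}} = - \frac{49761}{\frac{1}{139} \left(-338\right) \left(27802 - 46982\right) \left(- \frac{1}{9392}\right)} = - \frac{49761}{\frac{1}{139} \left(-338\right) \left(-19180\right) \left(- \frac{1}{9392}\right)} = - \frac{49761}{\frac{6482840}{139} \left(- \frac{1}{9392}\right)} = - \frac{49761}{- \frac{810355}{163186}} = \left(-49761\right) \left(- \frac{163186}{810355}\right) = \frac{8120298546}{810355}$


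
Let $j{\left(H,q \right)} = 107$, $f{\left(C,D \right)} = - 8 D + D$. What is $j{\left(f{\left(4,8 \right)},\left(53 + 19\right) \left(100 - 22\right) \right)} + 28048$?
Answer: $28155$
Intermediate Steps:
$f{\left(C,D \right)} = - 7 D$
$j{\left(f{\left(4,8 \right)},\left(53 + 19\right) \left(100 - 22\right) \right)} + 28048 = 107 + 28048 = 28155$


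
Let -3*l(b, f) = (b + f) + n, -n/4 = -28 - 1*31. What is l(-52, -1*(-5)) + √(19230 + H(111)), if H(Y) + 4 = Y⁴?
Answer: -63 + √151826267 ≈ 12259.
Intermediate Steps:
H(Y) = -4 + Y⁴
n = 236 (n = -4*(-28 - 1*31) = -4*(-28 - 31) = -4*(-59) = 236)
l(b, f) = -236/3 - b/3 - f/3 (l(b, f) = -((b + f) + 236)/3 = -(236 + b + f)/3 = -236/3 - b/3 - f/3)
l(-52, -1*(-5)) + √(19230 + H(111)) = (-236/3 - ⅓*(-52) - (-1)*(-5)/3) + √(19230 + (-4 + 111⁴)) = (-236/3 + 52/3 - ⅓*5) + √(19230 + (-4 + 151807041)) = (-236/3 + 52/3 - 5/3) + √(19230 + 151807037) = -63 + √151826267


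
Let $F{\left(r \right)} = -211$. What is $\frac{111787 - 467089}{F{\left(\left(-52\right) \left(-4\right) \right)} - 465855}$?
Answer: $\frac{177651}{233033} \approx 0.76234$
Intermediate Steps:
$\frac{111787 - 467089}{F{\left(\left(-52\right) \left(-4\right) \right)} - 465855} = \frac{111787 - 467089}{-211 - 465855} = - \frac{355302}{-466066} = \left(-355302\right) \left(- \frac{1}{466066}\right) = \frac{177651}{233033}$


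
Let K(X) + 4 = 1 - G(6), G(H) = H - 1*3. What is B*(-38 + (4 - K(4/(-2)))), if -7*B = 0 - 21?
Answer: -84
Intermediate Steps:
G(H) = -3 + H (G(H) = H - 3 = -3 + H)
K(X) = -6 (K(X) = -4 + (1 - (-3 + 6)) = -4 + (1 - 1*3) = -4 + (1 - 3) = -4 - 2 = -6)
B = 3 (B = -(0 - 21)/7 = -1/7*(-21) = 3)
B*(-38 + (4 - K(4/(-2)))) = 3*(-38 + (4 - 1*(-6))) = 3*(-38 + (4 + 6)) = 3*(-38 + 10) = 3*(-28) = -84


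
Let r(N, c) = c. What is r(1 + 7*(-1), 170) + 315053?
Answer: 315223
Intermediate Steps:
r(1 + 7*(-1), 170) + 315053 = 170 + 315053 = 315223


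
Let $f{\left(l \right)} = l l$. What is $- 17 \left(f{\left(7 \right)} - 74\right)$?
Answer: $425$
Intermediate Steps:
$f{\left(l \right)} = l^{2}$
$- 17 \left(f{\left(7 \right)} - 74\right) = - 17 \left(7^{2} - 74\right) = - 17 \left(49 - 74\right) = \left(-17\right) \left(-25\right) = 425$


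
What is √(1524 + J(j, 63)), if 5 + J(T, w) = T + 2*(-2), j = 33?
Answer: 6*√43 ≈ 39.345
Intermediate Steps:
J(T, w) = -9 + T (J(T, w) = -5 + (T + 2*(-2)) = -5 + (T - 4) = -5 + (-4 + T) = -9 + T)
√(1524 + J(j, 63)) = √(1524 + (-9 + 33)) = √(1524 + 24) = √1548 = 6*√43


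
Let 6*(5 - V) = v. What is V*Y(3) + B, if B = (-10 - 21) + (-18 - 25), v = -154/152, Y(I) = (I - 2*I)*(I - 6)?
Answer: -4177/152 ≈ -27.480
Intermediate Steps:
Y(I) = -I*(-6 + I) (Y(I) = (-I)*(-6 + I) = -I*(-6 + I))
v = -77/76 (v = -154*1/152 = -77/76 ≈ -1.0132)
V = 2357/456 (V = 5 - ⅙*(-77/76) = 5 + 77/456 = 2357/456 ≈ 5.1689)
B = -74 (B = -31 - 43 = -74)
V*Y(3) + B = 2357*(3*(6 - 1*3))/456 - 74 = 2357*(3*(6 - 3))/456 - 74 = 2357*(3*3)/456 - 74 = (2357/456)*9 - 74 = 7071/152 - 74 = -4177/152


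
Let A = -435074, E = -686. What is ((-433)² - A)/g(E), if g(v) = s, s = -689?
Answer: -622563/689 ≈ -903.57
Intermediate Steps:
g(v) = -689
((-433)² - A)/g(E) = ((-433)² - 1*(-435074))/(-689) = (187489 + 435074)*(-1/689) = 622563*(-1/689) = -622563/689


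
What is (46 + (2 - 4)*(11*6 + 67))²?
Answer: 48400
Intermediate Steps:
(46 + (2 - 4)*(11*6 + 67))² = (46 - 2*(66 + 67))² = (46 - 2*133)² = (46 - 266)² = (-220)² = 48400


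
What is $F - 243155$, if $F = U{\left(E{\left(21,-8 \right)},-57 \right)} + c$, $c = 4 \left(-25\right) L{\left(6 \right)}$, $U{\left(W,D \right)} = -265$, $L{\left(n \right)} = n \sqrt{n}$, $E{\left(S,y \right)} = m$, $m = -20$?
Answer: $-243420 - 600 \sqrt{6} \approx -2.4489 \cdot 10^{5}$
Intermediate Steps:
$E{\left(S,y \right)} = -20$
$L{\left(n \right)} = n^{\frac{3}{2}}$
$c = - 600 \sqrt{6}$ ($c = 4 \left(-25\right) 6^{\frac{3}{2}} = - 100 \cdot 6 \sqrt{6} = - 600 \sqrt{6} \approx -1469.7$)
$F = -265 - 600 \sqrt{6} \approx -1734.7$
$F - 243155 = \left(-265 - 600 \sqrt{6}\right) - 243155 = -243420 - 600 \sqrt{6}$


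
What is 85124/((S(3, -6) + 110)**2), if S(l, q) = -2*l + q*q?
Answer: 21281/4900 ≈ 4.3431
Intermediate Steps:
S(l, q) = q**2 - 2*l (S(l, q) = -2*l + q**2 = q**2 - 2*l)
85124/((S(3, -6) + 110)**2) = 85124/((((-6)**2 - 2*3) + 110)**2) = 85124/(((36 - 6) + 110)**2) = 85124/((30 + 110)**2) = 85124/(140**2) = 85124/19600 = 85124*(1/19600) = 21281/4900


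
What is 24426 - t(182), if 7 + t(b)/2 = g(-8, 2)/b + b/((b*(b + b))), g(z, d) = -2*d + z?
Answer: 4448103/182 ≈ 24440.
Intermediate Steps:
g(z, d) = z - 2*d
t(b) = -14 - 23/b (t(b) = -14 + 2*((-8 - 2*2)/b + b/((b*(b + b)))) = -14 + 2*((-8 - 4)/b + b/((b*(2*b)))) = -14 + 2*(-12/b + b/((2*b²))) = -14 + 2*(-12/b + b*(1/(2*b²))) = -14 + 2*(-12/b + 1/(2*b)) = -14 + 2*(-23/(2*b)) = -14 - 23/b)
24426 - t(182) = 24426 - (-14 - 23/182) = 24426 - 1*(-2571/182) = 24426 + 2571/182 = 4448103/182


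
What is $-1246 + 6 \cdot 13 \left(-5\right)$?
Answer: $-1636$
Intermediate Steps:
$-1246 + 6 \cdot 13 \left(-5\right) = -1246 + 78 \left(-5\right) = -1246 - 390 = -1636$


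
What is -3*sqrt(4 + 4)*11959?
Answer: -71754*sqrt(2) ≈ -1.0148e+5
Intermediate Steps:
-3*sqrt(4 + 4)*11959 = -6*sqrt(2)*11959 = -71754*sqrt(2)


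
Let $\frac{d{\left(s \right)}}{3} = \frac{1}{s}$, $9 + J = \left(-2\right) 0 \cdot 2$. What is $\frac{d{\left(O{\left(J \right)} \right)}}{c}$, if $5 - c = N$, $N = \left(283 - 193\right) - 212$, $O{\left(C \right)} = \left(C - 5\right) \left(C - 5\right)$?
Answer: $\frac{3}{24892} \approx 0.00012052$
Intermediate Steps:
$J = -9$ ($J = -9 + \left(-2\right) 0 \cdot 2 = -9 + 0 \cdot 2 = -9 + 0 = -9$)
$O{\left(C \right)} = \left(-5 + C\right)^{2}$ ($O{\left(C \right)} = \left(-5 + C\right) \left(-5 + C\right) = \left(-5 + C\right)^{2}$)
$N = -122$ ($N = 90 - 212 = -122$)
$c = 127$ ($c = 5 - -122 = 5 + 122 = 127$)
$d{\left(s \right)} = \frac{3}{s}$
$\frac{d{\left(O{\left(J \right)} \right)}}{c} = \frac{3 \frac{1}{\left(-5 - 9\right)^{2}}}{127} = \frac{3}{\left(-14\right)^{2}} \cdot \frac{1}{127} = \frac{3}{196} \cdot \frac{1}{127} = \frac{3}{24892}$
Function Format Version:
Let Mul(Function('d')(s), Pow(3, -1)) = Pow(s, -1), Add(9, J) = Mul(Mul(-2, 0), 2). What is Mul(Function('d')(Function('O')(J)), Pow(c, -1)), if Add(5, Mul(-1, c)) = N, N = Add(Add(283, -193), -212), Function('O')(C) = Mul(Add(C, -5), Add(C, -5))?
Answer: Rational(3, 24892) ≈ 0.00012052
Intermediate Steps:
J = -9 (J = Add(-9, Mul(Mul(-2, 0), 2)) = Add(-9, Mul(0, 2)) = Add(-9, 0) = -9)
Function('O')(C) = Pow(Add(-5, C), 2) (Function('O')(C) = Mul(Add(-5, C), Add(-5, C)) = Pow(Add(-5, C), 2))
N = -122 (N = Add(90, -212) = -122)
c = 127 (c = Add(5, Mul(-1, -122)) = Add(5, 122) = 127)
Function('d')(s) = Mul(3, Pow(s, -1))
Mul(Function('d')(Function('O')(J)), Pow(c, -1)) = Mul(Mul(3, Pow(Pow(Add(-5, -9), 2), -1)), Pow(127, -1)) = Mul(Mul(3, Pow(Pow(-14, 2), -1)), Rational(1, 127)) = Mul(Mul(3, Pow(196, -1)), Rational(1, 127)) = Mul(Mul(3, Rational(1, 196)), Rational(1, 127)) = Mul(Rational(3, 196), Rational(1, 127)) = Rational(3, 24892)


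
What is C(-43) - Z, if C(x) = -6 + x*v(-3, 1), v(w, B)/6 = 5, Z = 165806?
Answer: -167102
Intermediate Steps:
v(w, B) = 30 (v(w, B) = 6*5 = 30)
C(x) = -6 + 30*x (C(x) = -6 + x*30 = -6 + 30*x)
C(-43) - Z = (-6 + 30*(-43)) - 1*165806 = (-6 - 1290) - 165806 = -1296 - 165806 = -167102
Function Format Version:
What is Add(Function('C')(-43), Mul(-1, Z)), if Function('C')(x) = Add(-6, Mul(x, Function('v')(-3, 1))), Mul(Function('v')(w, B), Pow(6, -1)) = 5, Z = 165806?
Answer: -167102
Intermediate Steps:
Function('v')(w, B) = 30 (Function('v')(w, B) = Mul(6, 5) = 30)
Function('C')(x) = Add(-6, Mul(30, x)) (Function('C')(x) = Add(-6, Mul(x, 30)) = Add(-6, Mul(30, x)))
Add(Function('C')(-43), Mul(-1, Z)) = Add(Add(-6, Mul(30, -43)), Mul(-1, 165806)) = Add(Add(-6, -1290), -165806) = Add(-1296, -165806) = -167102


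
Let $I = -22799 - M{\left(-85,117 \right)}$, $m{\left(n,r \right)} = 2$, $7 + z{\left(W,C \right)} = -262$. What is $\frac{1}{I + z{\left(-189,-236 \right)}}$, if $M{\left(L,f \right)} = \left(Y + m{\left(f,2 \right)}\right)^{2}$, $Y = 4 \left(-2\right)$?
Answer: $- \frac{1}{23104} \approx -4.3283 \cdot 10^{-5}$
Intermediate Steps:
$z{\left(W,C \right)} = -269$ ($z{\left(W,C \right)} = -7 - 262 = -269$)
$Y = -8$
$M{\left(L,f \right)} = 36$ ($M{\left(L,f \right)} = \left(-8 + 2\right)^{2} = \left(-6\right)^{2} = 36$)
$I = -22835$ ($I = -22799 - 36 = -22835$)
$\frac{1}{I + z{\left(-189,-236 \right)}} = \frac{1}{-22835 - 269} = \frac{1}{-23104} = - \frac{1}{23104}$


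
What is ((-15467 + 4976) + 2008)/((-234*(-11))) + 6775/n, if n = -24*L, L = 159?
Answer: -307469/60632 ≈ -5.0711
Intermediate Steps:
n = -3816 (n = -24*159 = -3816)
((-15467 + 4976) + 2008)/((-234*(-11))) + 6775/n = ((-15467 + 4976) + 2008)/((-234*(-11))) + 6775/(-3816) = (-10491 + 2008)/2574 + 6775*(-1/3816) = -8483*1/2574 - 6775/3816 = -8483/2574 - 6775/3816 = -307469/60632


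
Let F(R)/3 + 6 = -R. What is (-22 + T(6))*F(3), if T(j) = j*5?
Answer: -216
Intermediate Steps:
F(R) = -18 - 3*R (F(R) = -18 + 3*(-R) = -18 - 3*R)
T(j) = 5*j
(-22 + T(6))*F(3) = (-22 + 5*6)*(-18 - 3*3) = (-22 + 30)*(-18 - 9) = 8*(-27) = -216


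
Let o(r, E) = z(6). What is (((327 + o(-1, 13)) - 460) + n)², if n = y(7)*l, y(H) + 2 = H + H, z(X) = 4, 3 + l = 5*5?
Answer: 18225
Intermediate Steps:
l = 22 (l = -3 + 5*5 = -3 + 25 = 22)
y(H) = -2 + 2*H (y(H) = -2 + (H + H) = -2 + 2*H)
o(r, E) = 4
n = 264 (n = (-2 + 2*7)*22 = (-2 + 14)*22 = 12*22 = 264)
(((327 + o(-1, 13)) - 460) + n)² = (((327 + 4) - 460) + 264)² = ((331 - 460) + 264)² = (-129 + 264)² = 135² = 18225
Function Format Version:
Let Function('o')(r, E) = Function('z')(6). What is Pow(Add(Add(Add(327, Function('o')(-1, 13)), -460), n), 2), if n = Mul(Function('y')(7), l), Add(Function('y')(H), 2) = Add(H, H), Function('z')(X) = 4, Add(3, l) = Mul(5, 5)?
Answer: 18225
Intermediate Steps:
l = 22 (l = Add(-3, Mul(5, 5)) = Add(-3, 25) = 22)
Function('y')(H) = Add(-2, Mul(2, H)) (Function('y')(H) = Add(-2, Add(H, H)) = Add(-2, Mul(2, H)))
Function('o')(r, E) = 4
n = 264 (n = Mul(Add(-2, Mul(2, 7)), 22) = Mul(Add(-2, 14), 22) = Mul(12, 22) = 264)
Pow(Add(Add(Add(327, Function('o')(-1, 13)), -460), n), 2) = Pow(Add(Add(Add(327, 4), -460), 264), 2) = Pow(Add(Add(331, -460), 264), 2) = Pow(Add(-129, 264), 2) = Pow(135, 2) = 18225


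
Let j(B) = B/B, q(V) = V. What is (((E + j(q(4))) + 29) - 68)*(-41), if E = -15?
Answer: 2173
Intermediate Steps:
j(B) = 1
(((E + j(q(4))) + 29) - 68)*(-41) = (((-15 + 1) + 29) - 68)*(-41) = ((-14 + 29) - 68)*(-41) = (15 - 68)*(-41) = -53*(-41) = 2173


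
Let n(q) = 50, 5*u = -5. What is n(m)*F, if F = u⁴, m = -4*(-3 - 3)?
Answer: 50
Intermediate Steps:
u = -1 (u = (⅕)*(-5) = -1)
m = 24 (m = -4*(-6) = 24)
F = 1 (F = (-1)⁴ = 1)
n(m)*F = 50*1 = 50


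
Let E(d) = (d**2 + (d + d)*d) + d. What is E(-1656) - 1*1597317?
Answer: 6628035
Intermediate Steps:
E(d) = d + 3*d**2 (E(d) = (d**2 + (2*d)*d) + d = (d**2 + 2*d**2) + d = 3*d**2 + d = d + 3*d**2)
E(-1656) - 1*1597317 = -1656*(1 + 3*(-1656)) - 1*1597317 = -1656*(1 - 4968) - 1597317 = -1656*(-4967) - 1597317 = 8225352 - 1597317 = 6628035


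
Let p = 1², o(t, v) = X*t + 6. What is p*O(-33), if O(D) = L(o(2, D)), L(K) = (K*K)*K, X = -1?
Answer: 64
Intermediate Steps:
o(t, v) = 6 - t (o(t, v) = -t + 6 = 6 - t)
L(K) = K³ (L(K) = K²*K = K³)
O(D) = 64 (O(D) = (6 - 1*2)³ = (6 - 2)³ = 4³ = 64)
p = 1
p*O(-33) = 1*64 = 64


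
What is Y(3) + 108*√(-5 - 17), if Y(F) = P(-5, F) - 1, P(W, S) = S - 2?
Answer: 108*I*√22 ≈ 506.56*I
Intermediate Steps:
P(W, S) = -2 + S
Y(F) = -3 + F (Y(F) = (-2 + F) - 1 = -3 + F)
Y(3) + 108*√(-5 - 17) = (-3 + 3) + 108*√(-5 - 17) = 0 + 108*√(-22) = 0 + 108*(I*√22) = 0 + 108*I*√22 = 108*I*√22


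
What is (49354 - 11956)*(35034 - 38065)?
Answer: -113353338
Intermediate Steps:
(49354 - 11956)*(35034 - 38065) = 37398*(-3031) = -113353338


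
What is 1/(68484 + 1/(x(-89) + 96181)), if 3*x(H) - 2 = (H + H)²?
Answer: 106743/7310187613 ≈ 1.4602e-5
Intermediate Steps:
x(H) = ⅔ + 4*H²/3 (x(H) = ⅔ + (H + H)²/3 = ⅔ + (2*H)²/3 = ⅔ + (4*H²)/3 = ⅔ + 4*H²/3)
1/(68484 + 1/(x(-89) + 96181)) = 1/(68484 + 1/((⅔ + (4/3)*(-89)²) + 96181)) = 1/(68484 + 1/((⅔ + (4/3)*7921) + 96181)) = 1/(68484 + 1/((⅔ + 31684/3) + 96181)) = 1/(68484 + 1/(10562 + 96181)) = 1/(68484 + 1/106743) = 1/(7310187613/106743) = 106743/7310187613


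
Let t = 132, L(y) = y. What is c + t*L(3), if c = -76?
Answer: 320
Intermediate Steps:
c + t*L(3) = -76 + 132*3 = -76 + 396 = 320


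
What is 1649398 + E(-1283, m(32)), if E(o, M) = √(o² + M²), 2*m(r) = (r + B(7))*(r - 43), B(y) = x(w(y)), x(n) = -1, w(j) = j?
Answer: 1649398 + √6700637/2 ≈ 1.6507e+6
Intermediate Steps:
B(y) = -1
m(r) = (-1 + r)*(-43 + r)/2 (m(r) = ((r - 1)*(r - 43))/2 = ((-1 + r)*(-43 + r))/2 = (-1 + r)*(-43 + r)/2)
E(o, M) = √(M² + o²)
1649398 + E(-1283, m(32)) = 1649398 + √((43/2 + (½)*32² - 22*32)² + (-1283)²) = 1649398 + √((43/2 + (½)*1024 - 704)² + 1646089) = 1649398 + √((43/2 + 512 - 704)² + 1646089) = 1649398 + √((-341/2)² + 1646089) = 1649398 + √(116281/4 + 1646089) = 1649398 + √(6700637/4) = 1649398 + √6700637/2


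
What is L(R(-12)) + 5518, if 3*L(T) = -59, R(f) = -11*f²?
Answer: 16495/3 ≈ 5498.3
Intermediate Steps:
L(T) = -59/3 (L(T) = (⅓)*(-59) = -59/3)
L(R(-12)) + 5518 = -59/3 + 5518 = 16495/3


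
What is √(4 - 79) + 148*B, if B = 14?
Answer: 2072 + 5*I*√3 ≈ 2072.0 + 8.6602*I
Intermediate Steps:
√(4 - 79) + 148*B = √(4 - 79) + 148*14 = √(-75) + 2072 = 5*I*√3 + 2072 = 2072 + 5*I*√3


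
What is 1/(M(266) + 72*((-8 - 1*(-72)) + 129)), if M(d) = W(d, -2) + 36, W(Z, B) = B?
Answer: 1/13930 ≈ 7.1788e-5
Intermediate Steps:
M(d) = 34 (M(d) = -2 + 36 = 34)
1/(M(266) + 72*((-8 - 1*(-72)) + 129)) = 1/(34 + 72*((-8 - 1*(-72)) + 129)) = 1/(34 + 72*((-8 + 72) + 129)) = 1/(34 + 72*(64 + 129)) = 1/(34 + 72*193) = 1/(34 + 13896) = 1/13930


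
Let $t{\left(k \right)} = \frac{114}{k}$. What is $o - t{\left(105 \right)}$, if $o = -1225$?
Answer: $- \frac{42913}{35} \approx -1226.1$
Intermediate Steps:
$o - t{\left(105 \right)} = -1225 - \frac{114}{105} = -1225 - 114 \cdot \frac{1}{105} = -1225 - \frac{38}{35} = - \frac{42913}{35}$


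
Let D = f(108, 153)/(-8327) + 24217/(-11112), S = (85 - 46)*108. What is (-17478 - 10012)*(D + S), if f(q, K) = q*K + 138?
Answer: -5351587891427825/46264812 ≈ -1.1567e+8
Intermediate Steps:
f(q, K) = 138 + K*q (f(q, K) = K*q + 138 = 138 + K*q)
S = 4212 (S = 39*108 = 4212)
D = -386803103/92529624 (D = (138 + 153*108)/(-8327) + 24217/(-11112) = (138 + 16524)*(-1/8327) + 24217*(-1/11112) = 16662*(-1/8327) - 24217/11112 = -16662/8327 - 24217/11112 = -386803103/92529624 ≈ -4.1803)
(-17478 - 10012)*(D + S) = (-17478 - 10012)*(-386803103/92529624 + 4212) = -27490*389347973185/92529624 = -5351587891427825/46264812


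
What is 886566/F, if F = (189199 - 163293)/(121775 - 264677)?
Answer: -63346027266/12953 ≈ -4.8904e+6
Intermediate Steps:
F = -12953/71451 (F = 25906/(-142902) = 25906*(-1/142902) = -12953/71451 ≈ -0.18129)
886566/F = 886566/(-12953/71451) = 886566*(-71451/12953) = -63346027266/12953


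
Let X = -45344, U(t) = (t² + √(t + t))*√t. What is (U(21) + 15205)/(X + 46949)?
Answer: 3041/321 + 7*√2/535 + 147*√21/535 ≈ 10.751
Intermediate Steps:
U(t) = √t*(t² + √2*√t) (U(t) = (t² + √(2*t))*√t = (t² + √2*√t)*√t = √t*(t² + √2*√t))
(U(21) + 15205)/(X + 46949) = ((21^(5/2) + 21*√2) + 15205)/(-45344 + 46949) = ((441*√21 + 21*√2) + 15205)/1605 = ((21*√2 + 441*√21) + 15205)*(1/1605) = (15205 + 21*√2 + 441*√21)*(1/1605) = 3041/321 + 7*√2/535 + 147*√21/535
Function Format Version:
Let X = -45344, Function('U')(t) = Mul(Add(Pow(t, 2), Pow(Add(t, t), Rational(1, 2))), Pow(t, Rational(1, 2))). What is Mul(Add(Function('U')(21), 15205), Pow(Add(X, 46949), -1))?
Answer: Add(Rational(3041, 321), Mul(Rational(7, 535), Pow(2, Rational(1, 2))), Mul(Rational(147, 535), Pow(21, Rational(1, 2)))) ≈ 10.751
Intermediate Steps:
Function('U')(t) = Mul(Pow(t, Rational(1, 2)), Add(Pow(t, 2), Mul(Pow(2, Rational(1, 2)), Pow(t, Rational(1, 2))))) (Function('U')(t) = Mul(Add(Pow(t, 2), Pow(Mul(2, t), Rational(1, 2))), Pow(t, Rational(1, 2))) = Mul(Add(Pow(t, 2), Mul(Pow(2, Rational(1, 2)), Pow(t, Rational(1, 2)))), Pow(t, Rational(1, 2))) = Mul(Pow(t, Rational(1, 2)), Add(Pow(t, 2), Mul(Pow(2, Rational(1, 2)), Pow(t, Rational(1, 2))))))
Mul(Add(Function('U')(21), 15205), Pow(Add(X, 46949), -1)) = Mul(Add(Add(Pow(21, Rational(5, 2)), Mul(21, Pow(2, Rational(1, 2)))), 15205), Pow(Add(-45344, 46949), -1)) = Mul(Add(Add(Mul(441, Pow(21, Rational(1, 2))), Mul(21, Pow(2, Rational(1, 2)))), 15205), Pow(1605, -1)) = Mul(Add(Add(Mul(21, Pow(2, Rational(1, 2))), Mul(441, Pow(21, Rational(1, 2)))), 15205), Rational(1, 1605)) = Mul(Add(15205, Mul(21, Pow(2, Rational(1, 2))), Mul(441, Pow(21, Rational(1, 2)))), Rational(1, 1605)) = Add(Rational(3041, 321), Mul(Rational(7, 535), Pow(2, Rational(1, 2))), Mul(Rational(147, 535), Pow(21, Rational(1, 2))))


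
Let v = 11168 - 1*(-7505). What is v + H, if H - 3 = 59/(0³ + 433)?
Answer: 8086767/433 ≈ 18676.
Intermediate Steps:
v = 18673 (v = 11168 + 7505 = 18673)
H = 1358/433 (H = 3 + 59/(0³ + 433) = 3 + 59/(0 + 433) = 3 + 59/433 = 1358/433 ≈ 3.1363)
v + H = 18673 + 1358/433 = 8086767/433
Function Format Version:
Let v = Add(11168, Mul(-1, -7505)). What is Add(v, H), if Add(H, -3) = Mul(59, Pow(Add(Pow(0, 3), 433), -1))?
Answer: Rational(8086767, 433) ≈ 18676.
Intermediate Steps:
v = 18673 (v = Add(11168, 7505) = 18673)
H = Rational(1358, 433) (H = Add(3, Mul(59, Pow(Add(Pow(0, 3), 433), -1))) = Add(3, Mul(59, Pow(Add(0, 433), -1))) = Add(3, Mul(59, Pow(433, -1))) = Add(3, Mul(59, Rational(1, 433))) = Add(3, Rational(59, 433)) = Rational(1358, 433) ≈ 3.1363)
Add(v, H) = Add(18673, Rational(1358, 433)) = Rational(8086767, 433)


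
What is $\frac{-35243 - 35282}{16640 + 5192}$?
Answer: $- \frac{70525}{21832} \approx -3.2304$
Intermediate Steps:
$\frac{-35243 - 35282}{16640 + 5192} = - \frac{70525}{21832}$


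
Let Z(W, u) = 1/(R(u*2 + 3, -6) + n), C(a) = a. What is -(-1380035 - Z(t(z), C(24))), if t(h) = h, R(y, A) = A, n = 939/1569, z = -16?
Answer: 3898598352/2825 ≈ 1.3800e+6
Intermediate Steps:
n = 313/523 (n = 939*(1/1569) = 313/523 ≈ 0.59847)
Z(W, u) = -523/2825 (Z(W, u) = 1/(-6 + 313/523) = 1/(-2825/523) = -523/2825)
-(-1380035 - Z(t(z), C(24))) = -(-1380035 - 1*(-523/2825)) = -(-1380035 + 523/2825) = -1*(-3898598352/2825) = 3898598352/2825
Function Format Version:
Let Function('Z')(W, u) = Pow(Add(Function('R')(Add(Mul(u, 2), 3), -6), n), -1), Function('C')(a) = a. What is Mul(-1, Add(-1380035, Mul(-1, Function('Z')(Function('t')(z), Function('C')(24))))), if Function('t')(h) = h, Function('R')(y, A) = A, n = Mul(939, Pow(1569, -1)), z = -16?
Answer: Rational(3898598352, 2825) ≈ 1.3800e+6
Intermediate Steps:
n = Rational(313, 523) (n = Mul(939, Rational(1, 1569)) = Rational(313, 523) ≈ 0.59847)
Function('Z')(W, u) = Rational(-523, 2825) (Function('Z')(W, u) = Pow(Add(-6, Rational(313, 523)), -1) = Pow(Rational(-2825, 523), -1) = Rational(-523, 2825))
Mul(-1, Add(-1380035, Mul(-1, Function('Z')(Function('t')(z), Function('C')(24))))) = Mul(-1, Add(-1380035, Mul(-1, Rational(-523, 2825)))) = Mul(-1, Add(-1380035, Rational(523, 2825))) = Mul(-1, Rational(-3898598352, 2825)) = Rational(3898598352, 2825)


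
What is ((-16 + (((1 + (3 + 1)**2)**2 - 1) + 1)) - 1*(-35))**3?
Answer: 29218112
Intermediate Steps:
((-16 + (((1 + (3 + 1)**2)**2 - 1) + 1)) - 1*(-35))**3 = ((-16 + (((1 + 4**2)**2 - 1) + 1)) + 35)**3 = ((-16 + (((1 + 16)**2 - 1) + 1)) + 35)**3 = ((-16 + ((17**2 - 1) + 1)) + 35)**3 = ((-16 + ((289 - 1) + 1)) + 35)**3 = ((-16 + (288 + 1)) + 35)**3 = ((-16 + 289) + 35)**3 = (273 + 35)**3 = 308**3 = 29218112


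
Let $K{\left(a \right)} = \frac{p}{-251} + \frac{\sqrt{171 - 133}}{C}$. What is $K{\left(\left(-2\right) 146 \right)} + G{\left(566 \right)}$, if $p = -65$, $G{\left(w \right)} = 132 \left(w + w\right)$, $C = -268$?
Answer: $\frac{37505489}{251} - \frac{\sqrt{38}}{268} \approx 1.4942 \cdot 10^{5}$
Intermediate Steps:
$G{\left(w \right)} = 264 w$ ($G{\left(w \right)} = 132 \cdot 2 w = 264 w$)
$K{\left(a \right)} = \frac{65}{251} - \frac{\sqrt{38}}{268}$ ($K{\left(a \right)} = - \frac{65}{-251} + \frac{\sqrt{171 - 133}}{-268} = \left(-65\right) \left(- \frac{1}{251}\right) + \sqrt{38} \left(- \frac{1}{268}\right) = \frac{65}{251} - \frac{\sqrt{38}}{268}$)
$K{\left(\left(-2\right) 146 \right)} + G{\left(566 \right)} = \left(\frac{65}{251} - \frac{\sqrt{38}}{268}\right) + 264 \cdot 566 = \left(\frac{65}{251} - \frac{\sqrt{38}}{268}\right) + 149424 = \frac{37505489}{251} - \frac{\sqrt{38}}{268}$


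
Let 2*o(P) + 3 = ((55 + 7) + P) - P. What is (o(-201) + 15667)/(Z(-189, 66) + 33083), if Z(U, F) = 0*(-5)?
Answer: 31393/66166 ≈ 0.47446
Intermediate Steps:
Z(U, F) = 0
o(P) = 59/2 (o(P) = -3/2 + (((55 + 7) + P) - P)/2 = -3/2 + ((62 + P) - P)/2 = -3/2 + (½)*62 = -3/2 + 31 = 59/2)
(o(-201) + 15667)/(Z(-189, 66) + 33083) = (59/2 + 15667)/(0 + 33083) = (31393/2)/33083 = (31393/2)*(1/33083) = 31393/66166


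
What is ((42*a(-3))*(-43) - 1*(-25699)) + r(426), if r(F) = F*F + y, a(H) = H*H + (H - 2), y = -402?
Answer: 199549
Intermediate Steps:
a(H) = -2 + H + H² (a(H) = H² + (-2 + H) = -2 + H + H²)
r(F) = -402 + F² (r(F) = F*F - 402 = F² - 402 = -402 + F²)
((42*a(-3))*(-43) - 1*(-25699)) + r(426) = ((42*(-2 - 3 + (-3)²))*(-43) - 1*(-25699)) + (-402 + 426²) = ((42*(-2 - 3 + 9))*(-43) + 25699) + (-402 + 181476) = ((42*4)*(-43) + 25699) + 181074 = (168*(-43) + 25699) + 181074 = (-7224 + 25699) + 181074 = 18475 + 181074 = 199549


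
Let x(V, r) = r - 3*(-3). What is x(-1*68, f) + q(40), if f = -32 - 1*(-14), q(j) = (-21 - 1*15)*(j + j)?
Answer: -2889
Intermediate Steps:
q(j) = -72*j (q(j) = (-21 - 15)*(2*j) = -72*j)
f = -18 (f = -32 + 14 = -18)
x(V, r) = 9 + r (x(V, r) = r + 9 = 9 + r)
x(-1*68, f) + q(40) = (9 - 18) - 72*40 = -9 - 2880 = -2889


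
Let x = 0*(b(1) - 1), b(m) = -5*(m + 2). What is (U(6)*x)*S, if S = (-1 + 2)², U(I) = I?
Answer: 0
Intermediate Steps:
b(m) = -10 - 5*m (b(m) = -5*(2 + m) = -10 - 5*m)
x = 0 (x = 0*((-10 - 5*1) - 1) = 0*((-10 - 5) - 1) = 0*(-15 - 1) = 0*(-16) = 0)
S = 1 (S = 1² = 1)
(U(6)*x)*S = (6*0)*1 = 0*1 = 0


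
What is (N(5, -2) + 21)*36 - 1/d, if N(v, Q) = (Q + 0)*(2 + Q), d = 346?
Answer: 261575/346 ≈ 756.00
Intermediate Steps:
N(v, Q) = Q*(2 + Q)
(N(5, -2) + 21)*36 - 1/d = (-2*(2 - 2) + 21)*36 - 1/346 = (-2*0 + 21)*36 - 1*1/346 = (0 + 21)*36 - 1/346 = 21*36 - 1/346 = 756 - 1/346 = 261575/346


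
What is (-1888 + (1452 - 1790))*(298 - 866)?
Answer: 1264368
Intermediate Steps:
(-1888 + (1452 - 1790))*(298 - 866) = (-1888 - 338)*(-568) = -2226*(-568) = 1264368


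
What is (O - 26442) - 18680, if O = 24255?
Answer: -20867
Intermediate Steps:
(O - 26442) - 18680 = (24255 - 26442) - 18680 = -2187 - 18680 = -20867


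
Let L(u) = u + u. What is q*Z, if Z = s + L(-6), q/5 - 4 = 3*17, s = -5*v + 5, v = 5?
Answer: -8800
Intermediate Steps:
L(u) = 2*u
s = -20 (s = -5*5 + 5 = -25 + 5 = -20)
q = 275 (q = 20 + 5*(3*17) = 20 + 5*51 = 20 + 255 = 275)
Z = -32 (Z = -20 + 2*(-6) = -20 - 12 = -32)
q*Z = 275*(-32) = -8800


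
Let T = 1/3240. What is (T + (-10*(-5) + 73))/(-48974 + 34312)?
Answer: -398521/47504880 ≈ -0.0083891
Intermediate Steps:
T = 1/3240 ≈ 0.00030864
(T + (-10*(-5) + 73))/(-48974 + 34312) = (1/3240 + (-10*(-5) + 73))/(-48974 + 34312) = (1/3240 + (50 + 73))/(-14662) = (1/3240 + 123)*(-1/14662) = (398521/3240)*(-1/14662) = -398521/47504880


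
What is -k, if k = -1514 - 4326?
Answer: 5840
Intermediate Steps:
k = -5840
-k = -1*(-5840) = 5840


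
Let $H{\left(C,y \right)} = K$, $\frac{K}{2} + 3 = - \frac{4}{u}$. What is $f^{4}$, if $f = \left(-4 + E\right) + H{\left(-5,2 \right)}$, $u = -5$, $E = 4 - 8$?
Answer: $\frac{14776336}{625} \approx 23642.0$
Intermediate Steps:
$E = -4$ ($E = 4 - 8 = -4$)
$K = - \frac{22}{5}$ ($K = -6 + 2 \left(- \frac{4}{-5}\right) = -6 + 2 \left(\left(-4\right) \left(- \frac{1}{5}\right)\right) = -6 + 2 \cdot \frac{4}{5} = -6 + \frac{8}{5} = - \frac{22}{5} \approx -4.4$)
$H{\left(C,y \right)} = - \frac{22}{5}$
$f = - \frac{62}{5}$ ($f = \left(-4 - 4\right) - \frac{22}{5} = -8 - \frac{22}{5} = - \frac{62}{5} \approx -12.4$)
$f^{4} = \left(- \frac{62}{5}\right)^{4} = \frac{14776336}{625}$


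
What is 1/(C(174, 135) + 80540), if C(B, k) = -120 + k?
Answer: 1/80555 ≈ 1.2414e-5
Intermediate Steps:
1/(C(174, 135) + 80540) = 1/((-120 + 135) + 80540) = 1/(15 + 80540) = 1/80555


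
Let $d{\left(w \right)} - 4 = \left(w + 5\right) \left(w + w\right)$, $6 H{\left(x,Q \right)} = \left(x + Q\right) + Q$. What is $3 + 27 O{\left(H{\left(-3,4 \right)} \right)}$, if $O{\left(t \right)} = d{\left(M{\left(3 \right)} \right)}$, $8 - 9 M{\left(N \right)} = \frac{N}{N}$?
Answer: $\frac{1061}{3} \approx 353.67$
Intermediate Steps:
$H{\left(x,Q \right)} = \frac{Q}{3} + \frac{x}{6}$ ($H{\left(x,Q \right)} = \frac{\left(x + Q\right) + Q}{6} = \frac{\left(Q + x\right) + Q}{6} = \frac{x + 2 Q}{6} = \frac{Q}{3} + \frac{x}{6}$)
$M{\left(N \right)} = \frac{7}{9}$ ($M{\left(N \right)} = \frac{8}{9} - \frac{N \frac{1}{N}}{9} = \frac{8}{9} - \frac{1}{9} = \frac{7}{9}$)
$d{\left(w \right)} = 4 + 2 w \left(5 + w\right)$ ($d{\left(w \right)} = 4 + \left(w + 5\right) \left(w + w\right) = 4 + \left(5 + w\right) 2 w = 4 + 2 w \left(5 + w\right)$)
$O{\left(t \right)} = \frac{1052}{81}$ ($O{\left(t \right)} = 4 + 2 \left(\frac{7}{9}\right)^{2} + 10 \cdot \frac{7}{9} = 4 + 2 \cdot \frac{49}{81} + \frac{70}{9} = 4 + \frac{98}{81} + \frac{70}{9} = \frac{1052}{81}$)
$3 + 27 O{\left(H{\left(-3,4 \right)} \right)} = 3 + 27 \cdot \frac{1052}{81} = 3 + \frac{1052}{3} = \frac{1061}{3}$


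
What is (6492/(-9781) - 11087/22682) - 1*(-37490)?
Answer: 8316999855089/221852642 ≈ 37489.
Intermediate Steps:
(6492/(-9781) - 11087/22682) - 1*(-37490) = (6492*(-1/9781) - 11087*1/22682) + 37490 = (-6492/9781 - 11087/22682) + 37490 = -255693491/221852642 + 37490 = 8316999855089/221852642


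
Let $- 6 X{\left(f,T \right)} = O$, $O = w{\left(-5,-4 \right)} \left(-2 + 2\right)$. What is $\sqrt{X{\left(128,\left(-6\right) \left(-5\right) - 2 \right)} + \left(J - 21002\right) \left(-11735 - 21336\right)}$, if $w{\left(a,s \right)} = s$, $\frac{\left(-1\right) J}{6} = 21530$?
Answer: $\sqrt{4966668922} \approx 70475.0$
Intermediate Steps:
$J = -129180$ ($J = \left(-6\right) 21530 = -129180$)
$O = 0$ ($O = - 4 \left(-2 + 2\right) = \left(-4\right) 0 = 0$)
$X{\left(f,T \right)} = 0$ ($X{\left(f,T \right)} = \left(- \frac{1}{6}\right) 0 = 0$)
$\sqrt{X{\left(128,\left(-6\right) \left(-5\right) - 2 \right)} + \left(J - 21002\right) \left(-11735 - 21336\right)} = \sqrt{0 + \left(-129180 - 21002\right) \left(-11735 - 21336\right)} = \sqrt{0 - -4966668922} = \sqrt{0 + 4966668922} = \sqrt{4966668922}$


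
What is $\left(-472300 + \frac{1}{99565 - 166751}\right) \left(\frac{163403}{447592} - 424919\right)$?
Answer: $\frac{6035104916221848312645}{30071916112} \approx 2.0069 \cdot 10^{11}$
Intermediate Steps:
$\left(-472300 + \frac{1}{99565 - 166751}\right) \left(\frac{163403}{447592} - 424919\right) = \left(-472300 + \frac{1}{-67186}\right) \left(163403 \cdot \frac{1}{447592} - 424919\right) = \left(-472300 - \frac{1}{67186}\right) \left(\frac{163403}{447592} - 424919\right) = \left(- \frac{31731947801}{67186}\right) \left(- \frac{190190181645}{447592}\right) = \frac{6035104916221848312645}{30071916112}$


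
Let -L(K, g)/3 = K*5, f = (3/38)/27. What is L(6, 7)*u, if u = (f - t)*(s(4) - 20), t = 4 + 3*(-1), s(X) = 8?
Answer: -20460/19 ≈ -1076.8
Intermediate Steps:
f = 1/342 (f = (3*(1/38))*(1/27) = (3/38)*(1/27) = 1/342 ≈ 0.0029240)
t = 1 (t = 4 - 3 = 1)
u = 682/57 (u = (1/342 - 1*1)*(8 - 20) = (1/342 - 1)*(-12) = -341/342*(-12) = 682/57 ≈ 11.965)
L(K, g) = -15*K (L(K, g) = -3*K*5 = -15*K)
L(6, 7)*u = -15*6*(682/57) = -90*682/57 = -20460/19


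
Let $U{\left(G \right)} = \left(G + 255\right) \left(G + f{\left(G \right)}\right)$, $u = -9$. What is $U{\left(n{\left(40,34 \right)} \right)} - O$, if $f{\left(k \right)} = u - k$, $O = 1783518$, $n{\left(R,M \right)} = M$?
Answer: $-1786119$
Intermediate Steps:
$f{\left(k \right)} = -9 - k$
$U{\left(G \right)} = -2295 - 9 G$ ($U{\left(G \right)} = \left(G + 255\right) \left(G - \left(9 + G\right)\right) = \left(255 + G\right) \left(-9\right) = -2295 - 9 G$)
$U{\left(n{\left(40,34 \right)} \right)} - O = \left(-2295 - 306\right) - 1783518 = -2601 - 1783518 = -1786119$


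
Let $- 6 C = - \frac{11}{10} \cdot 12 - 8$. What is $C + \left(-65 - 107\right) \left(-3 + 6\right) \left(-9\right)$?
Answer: $\frac{69713}{15} \approx 4647.5$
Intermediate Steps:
$C = \frac{53}{15}$ ($C = - \frac{- \frac{11}{10} \cdot 12 - 8}{6} = - \frac{\left(-11\right) \frac{1}{10} \cdot 12 - 8}{6} = - \frac{\left(- \frac{11}{10}\right) 12 - 8}{6} = - \frac{- \frac{66}{5} - 8}{6} = \left(- \frac{1}{6}\right) \left(- \frac{106}{5}\right) = \frac{53}{15} \approx 3.5333$)
$C + \left(-65 - 107\right) \left(-3 + 6\right) \left(-9\right) = \frac{53}{15} + \left(-65 - 107\right) \left(-3 + 6\right) \left(-9\right) = \frac{53}{15} + \left(-65 - 107\right) 3 \left(-9\right) = \frac{53}{15} - -4644 = \frac{53}{15} + 4644 = \frac{69713}{15}$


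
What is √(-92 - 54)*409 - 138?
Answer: -138 + 409*I*√146 ≈ -138.0 + 4942.0*I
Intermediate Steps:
√(-92 - 54)*409 - 138 = √(-146)*409 - 138 = (I*√146)*409 - 138 = 409*I*√146 - 138 = -138 + 409*I*√146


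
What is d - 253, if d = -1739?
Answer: -1992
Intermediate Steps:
d - 253 = -1739 - 253 = -1992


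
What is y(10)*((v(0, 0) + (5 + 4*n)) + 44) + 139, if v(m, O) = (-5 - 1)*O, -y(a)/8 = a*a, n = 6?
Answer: -58261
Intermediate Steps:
y(a) = -8*a² (y(a) = -8*a*a = -8*a²)
v(m, O) = -6*O
y(10)*((v(0, 0) + (5 + 4*n)) + 44) + 139 = (-8*10²)*((-6*0 + (5 + 4*6)) + 44) + 139 = (-8*100)*((0 + (5 + 24)) + 44) + 139 = -800*((0 + 29) + 44) + 139 = -800*(29 + 44) + 139 = -800*73 + 139 = -58400 + 139 = -58261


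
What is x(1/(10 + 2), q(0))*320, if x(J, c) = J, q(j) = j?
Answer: 80/3 ≈ 26.667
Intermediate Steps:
x(1/(10 + 2), q(0))*320 = 320/(10 + 2) = 320/12 = (1/12)*320 = 80/3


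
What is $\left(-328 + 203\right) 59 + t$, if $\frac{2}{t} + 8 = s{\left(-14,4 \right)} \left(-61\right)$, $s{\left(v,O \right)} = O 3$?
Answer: $- \frac{2728751}{370} \approx -7375.0$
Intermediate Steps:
$s{\left(v,O \right)} = 3 O$
$t = - \frac{1}{370}$ ($t = \frac{2}{-8 + 3 \cdot 4 \left(-61\right)} = \frac{2}{-8 + 12 \left(-61\right)} = \frac{2}{-8 - 732} = \frac{2}{-740} = 2 \left(- \frac{1}{740}\right) = - \frac{1}{370} \approx -0.0027027$)
$\left(-328 + 203\right) 59 + t = \left(-328 + 203\right) 59 - \frac{1}{370} = \left(-125\right) 59 - \frac{1}{370} = -7375 - \frac{1}{370} = - \frac{2728751}{370}$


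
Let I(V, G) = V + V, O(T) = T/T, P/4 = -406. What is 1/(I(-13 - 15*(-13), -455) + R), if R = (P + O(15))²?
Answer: 1/2634493 ≈ 3.7958e-7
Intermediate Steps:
P = -1624 (P = 4*(-406) = -1624)
O(T) = 1
I(V, G) = 2*V
R = 2634129 (R = (-1624 + 1)² = (-1623)² = 2634129)
1/(I(-13 - 15*(-13), -455) + R) = 1/(2*(-13 - 15*(-13)) + 2634129) = 1/(2*(-13 + 195) + 2634129) = 1/(2*182 + 2634129) = 1/(364 + 2634129) = 1/2634493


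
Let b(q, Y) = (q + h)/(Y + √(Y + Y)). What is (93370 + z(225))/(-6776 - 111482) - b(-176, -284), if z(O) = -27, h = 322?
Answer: -4715215/16910894 + 73*I*√142/20306 ≈ -0.27883 + 0.042839*I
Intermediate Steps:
b(q, Y) = (322 + q)/(Y + √2*√Y) (b(q, Y) = (q + 322)/(Y + √(Y + Y)) = (322 + q)/(Y + √(2*Y)) = (322 + q)/(Y + √2*√Y))
(93370 + z(225))/(-6776 - 111482) - b(-176, -284) = (93370 - 27)/(-6776 - 111482) - (322 - 176)/(-284 + √2*√(-284)) = 93343/(-118258) - 146/(-284 + √2*(2*I*√71)) = 93343*(-1/118258) - 146/(-284 + 2*I*√142) = -93343/118258 - 146/(-284 + 2*I*√142)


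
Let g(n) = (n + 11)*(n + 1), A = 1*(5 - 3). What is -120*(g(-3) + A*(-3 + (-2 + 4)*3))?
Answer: 1200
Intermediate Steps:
A = 2 (A = 1*2 = 2)
g(n) = (1 + n)*(11 + n) (g(n) = (11 + n)*(1 + n) = (1 + n)*(11 + n))
-120*(g(-3) + A*(-3 + (-2 + 4)*3)) = -120*((11 + (-3)² + 12*(-3)) + 2*(-3 + (-2 + 4)*3)) = -120*((11 + 9 - 36) + 2*(-3 + 2*3)) = -120*(-16 + 2*(-3 + 6)) = -120*(-16 + 2*3) = -120*(-16 + 6) = -120*(-10) = 1200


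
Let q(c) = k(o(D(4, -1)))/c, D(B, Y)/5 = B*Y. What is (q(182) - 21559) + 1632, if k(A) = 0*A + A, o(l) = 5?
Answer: -3626709/182 ≈ -19927.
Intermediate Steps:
D(B, Y) = 5*B*Y (D(B, Y) = 5*(B*Y) = 5*B*Y)
k(A) = A (k(A) = 0 + A = A)
q(c) = 5/c
(q(182) - 21559) + 1632 = (5/182 - 21559) + 1632 = -3923733/182 + 1632 = -3626709/182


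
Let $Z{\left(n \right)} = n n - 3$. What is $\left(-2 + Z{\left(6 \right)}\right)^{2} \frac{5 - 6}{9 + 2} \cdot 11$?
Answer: $-961$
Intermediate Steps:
$Z{\left(n \right)} = -3 + n^{2}$ ($Z{\left(n \right)} = n^{2} - 3 = -3 + n^{2}$)
$\left(-2 + Z{\left(6 \right)}\right)^{2} \frac{5 - 6}{9 + 2} \cdot 11 = \left(-2 - \left(3 - 6^{2}\right)\right)^{2} \frac{5 - 6}{9 + 2} \cdot 11 = \left(-2 + \left(-3 + 36\right)\right)^{2} \left(- \frac{1}{11}\right) 11 = \left(-2 + 33\right)^{2} \left(\left(-1\right) \frac{1}{11}\right) 11 = 31^{2} \left(- \frac{1}{11}\right) 11 = 961 \left(- \frac{1}{11}\right) 11 = \left(- \frac{961}{11}\right) 11 = -961$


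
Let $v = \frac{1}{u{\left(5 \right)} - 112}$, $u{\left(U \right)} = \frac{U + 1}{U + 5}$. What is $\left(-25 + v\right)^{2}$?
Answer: $\frac{194044900}{310249} \approx 625.45$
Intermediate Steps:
$u{\left(U \right)} = \frac{1 + U}{5 + U}$
$v = - \frac{5}{557}$ ($v = \frac{1}{\frac{1 + 5}{5 + 5} - 112} = \frac{1}{\frac{1}{10} \cdot 6 - 112} = \frac{1}{\frac{3}{5} - 112} = \frac{1}{- \frac{557}{5}} = - \frac{5}{557} \approx -0.0089767$)
$\left(-25 + v\right)^{2} = \left(-25 - \frac{5}{557}\right)^{2} = \left(- \frac{13930}{557}\right)^{2} = \frac{194044900}{310249}$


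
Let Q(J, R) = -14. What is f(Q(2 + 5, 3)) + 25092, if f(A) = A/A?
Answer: 25093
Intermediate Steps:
f(A) = 1
f(Q(2 + 5, 3)) + 25092 = 1 + 25092 = 25093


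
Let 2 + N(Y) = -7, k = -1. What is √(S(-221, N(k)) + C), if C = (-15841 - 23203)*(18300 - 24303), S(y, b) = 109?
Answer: √234381241 ≈ 15310.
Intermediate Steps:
N(Y) = -9 (N(Y) = -2 - 7 = -9)
C = 234381132 (C = -39044*(-6003) = 234381132)
√(S(-221, N(k)) + C) = √(109 + 234381132) = √234381241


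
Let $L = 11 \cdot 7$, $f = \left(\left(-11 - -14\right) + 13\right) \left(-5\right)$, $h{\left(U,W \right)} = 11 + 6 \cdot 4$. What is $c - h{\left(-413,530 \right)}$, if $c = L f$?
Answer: $-6195$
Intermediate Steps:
$h{\left(U,W \right)} = 35$ ($h{\left(U,W \right)} = 11 + 24 = 35$)
$f = -80$ ($f = \left(\left(-11 + 14\right) + 13\right) \left(-5\right) = \left(3 + 13\right) \left(-5\right) = 16 \left(-5\right) = -80$)
$L = 77$
$c = -6160$ ($c = 77 \left(-80\right) = -6160$)
$c - h{\left(-413,530 \right)} = -6160 - 35 = -6195$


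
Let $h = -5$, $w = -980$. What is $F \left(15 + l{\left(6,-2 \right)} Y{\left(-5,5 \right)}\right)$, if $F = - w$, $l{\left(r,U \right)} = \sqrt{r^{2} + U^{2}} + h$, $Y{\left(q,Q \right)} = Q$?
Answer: $-9800 + 9800 \sqrt{10} \approx 21190.0$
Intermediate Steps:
$l{\left(r,U \right)} = -5 + \sqrt{U^{2} + r^{2}}$ ($l{\left(r,U \right)} = \sqrt{r^{2} + U^{2}} - 5 = \sqrt{U^{2} + r^{2}} - 5 = -5 + \sqrt{U^{2} + r^{2}}$)
$F = 980$ ($F = \left(-1\right) \left(-980\right) = 980$)
$F \left(15 + l{\left(6,-2 \right)} Y{\left(-5,5 \right)}\right) = 980 \left(15 + \left(-5 + \sqrt{\left(-2\right)^{2} + 6^{2}}\right) 5\right) = 980 \left(15 + \left(-5 + \sqrt{4 + 36}\right) 5\right) = 980 \left(15 + \left(-5 + \sqrt{40}\right) 5\right) = 980 \left(15 + \left(-5 + 2 \sqrt{10}\right) 5\right) = 980 \left(15 - \left(25 - 10 \sqrt{10}\right)\right) = 980 \left(-10 + 10 \sqrt{10}\right) = -9800 + 9800 \sqrt{10}$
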